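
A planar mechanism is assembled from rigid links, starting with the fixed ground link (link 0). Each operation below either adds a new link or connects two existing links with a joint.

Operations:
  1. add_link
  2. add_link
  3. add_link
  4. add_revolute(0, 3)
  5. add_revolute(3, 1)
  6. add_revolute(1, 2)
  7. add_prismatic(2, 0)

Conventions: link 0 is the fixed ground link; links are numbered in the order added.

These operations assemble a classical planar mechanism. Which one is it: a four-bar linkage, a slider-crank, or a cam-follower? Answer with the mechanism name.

links: 4 (incl. ground); joints: 3 revolute, 1 prismatic, 0 higher (cam) pair, forming one closed loop
4 links, 3 revolutes + 1 prismatic in one loop → slider-crank

slider-crank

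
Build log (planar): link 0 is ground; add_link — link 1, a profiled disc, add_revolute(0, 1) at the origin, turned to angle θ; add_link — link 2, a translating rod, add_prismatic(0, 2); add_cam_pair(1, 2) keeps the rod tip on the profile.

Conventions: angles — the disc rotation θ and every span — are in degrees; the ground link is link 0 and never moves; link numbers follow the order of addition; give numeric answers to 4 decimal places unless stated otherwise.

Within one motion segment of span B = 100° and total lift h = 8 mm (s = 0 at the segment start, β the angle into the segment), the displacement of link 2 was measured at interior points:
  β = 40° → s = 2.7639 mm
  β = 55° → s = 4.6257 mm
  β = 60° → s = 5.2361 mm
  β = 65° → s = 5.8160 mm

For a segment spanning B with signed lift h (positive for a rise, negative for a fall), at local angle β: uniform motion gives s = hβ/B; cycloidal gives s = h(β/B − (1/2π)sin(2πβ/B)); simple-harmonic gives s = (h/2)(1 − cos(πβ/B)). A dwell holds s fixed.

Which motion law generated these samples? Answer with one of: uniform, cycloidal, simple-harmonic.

candidates at β/B = r: uniform s = h·r (linear in β); cycloidal s = h·(r − sin(2πr)/(2π)); simple-harmonic s = (h/2)(1 − cos(πr))
β=40°: printed 2.7639 | uniform 3.2000, cycloidal 2.4516, simple-harmonic 2.7639
β=55°: printed 4.6257 | uniform 4.4000, cycloidal 4.7935, simple-harmonic 4.6257
β=60°: printed 5.2361 | uniform 4.8000, cycloidal 5.5484, simple-harmonic 5.2361
β=65°: printed 5.8160 | uniform 5.2000, cycloidal 6.2301, simple-harmonic 5.8160
only one law matches every sample → simple-harmonic

simple-harmonic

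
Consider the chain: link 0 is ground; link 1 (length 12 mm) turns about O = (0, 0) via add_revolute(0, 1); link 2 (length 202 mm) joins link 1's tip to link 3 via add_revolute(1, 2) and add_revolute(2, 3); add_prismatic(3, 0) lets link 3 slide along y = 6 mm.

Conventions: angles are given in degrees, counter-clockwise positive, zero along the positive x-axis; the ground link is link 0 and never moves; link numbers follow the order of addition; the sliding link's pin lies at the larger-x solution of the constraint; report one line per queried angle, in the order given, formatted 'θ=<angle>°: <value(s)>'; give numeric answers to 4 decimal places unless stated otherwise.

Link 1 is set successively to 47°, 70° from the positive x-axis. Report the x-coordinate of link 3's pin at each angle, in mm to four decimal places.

geometry: r = 12 mm, L = 202 mm, e = 6 mm
θ=47°: crank pin P = (r cos θ, r sin θ) = (8.183980, 8.776244)
θ=47°: h = r sin θ − e = 8.776244 − 6 = 2.776244
θ=47°: x = r cos θ + √(L² − h²) = 8.183980 + 201.980921 = 210.164901
θ=70°: crank pin P = (r cos θ, r sin θ) = (4.104242, 11.276311)
θ=70°: h = r sin θ − e = 11.276311 − 6 = 5.276311
θ=70°: x = r cos θ + √(L² − h²) = 4.104242 + 201.931079 = 206.035320

θ=47°: 210.1649
θ=70°: 206.0353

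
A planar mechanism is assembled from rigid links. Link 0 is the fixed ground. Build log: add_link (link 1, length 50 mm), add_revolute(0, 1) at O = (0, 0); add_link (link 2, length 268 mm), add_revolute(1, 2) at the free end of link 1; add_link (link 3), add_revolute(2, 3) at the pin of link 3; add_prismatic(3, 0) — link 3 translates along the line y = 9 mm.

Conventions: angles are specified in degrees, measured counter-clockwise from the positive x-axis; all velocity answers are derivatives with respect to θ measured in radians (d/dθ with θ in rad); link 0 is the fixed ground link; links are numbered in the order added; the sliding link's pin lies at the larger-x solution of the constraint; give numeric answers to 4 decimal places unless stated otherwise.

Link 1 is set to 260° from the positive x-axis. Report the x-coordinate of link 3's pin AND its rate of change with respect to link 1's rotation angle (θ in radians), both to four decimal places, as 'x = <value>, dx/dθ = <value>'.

geometry: r = 50 mm, L = 268 mm, e = 9 mm
crank pin P = (r cos θ, r sin θ) = (-8.682409, -49.240388)
h = r sin θ − e = -49.240388 − 9 = -58.240388
x = r cos θ + √(L² − h²) = -8.682409 + 261.595216 = 252.912808
dx/dθ = −r sin θ − h·r cos θ/√(L² − h²) (θ in radians; h = -58.240388) = 47.307375

x = 252.9128, dx/dθ = 47.3074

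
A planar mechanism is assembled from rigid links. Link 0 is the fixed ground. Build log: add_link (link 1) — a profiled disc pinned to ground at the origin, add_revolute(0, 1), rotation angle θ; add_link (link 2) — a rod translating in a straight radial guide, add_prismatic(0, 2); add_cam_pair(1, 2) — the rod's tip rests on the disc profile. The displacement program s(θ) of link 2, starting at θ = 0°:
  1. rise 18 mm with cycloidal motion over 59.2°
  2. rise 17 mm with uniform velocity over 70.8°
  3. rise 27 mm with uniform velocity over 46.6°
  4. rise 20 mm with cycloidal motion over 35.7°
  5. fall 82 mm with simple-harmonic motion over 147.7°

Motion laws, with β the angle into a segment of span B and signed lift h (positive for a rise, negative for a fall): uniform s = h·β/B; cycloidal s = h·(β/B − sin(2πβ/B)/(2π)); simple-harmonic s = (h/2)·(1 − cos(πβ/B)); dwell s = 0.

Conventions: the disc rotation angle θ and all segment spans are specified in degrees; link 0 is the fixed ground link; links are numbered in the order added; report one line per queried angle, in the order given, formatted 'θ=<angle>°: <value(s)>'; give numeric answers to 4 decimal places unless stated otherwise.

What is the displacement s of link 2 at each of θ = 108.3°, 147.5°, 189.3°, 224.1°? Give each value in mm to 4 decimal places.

seg 1 [0°–59.2°] cycloidal, h=18: full span → s += 18 → s = 18.0000
seg 2 [59.2°–130°] uniform, h=17: θ=108.3° here. β=49.1, B=70.8. 17·49.1/70.8 = 11.7895 → s = 29.7895
seg 2 [59.2°–130°] uniform, h=17: full span → s += 17 → s = 35.0000
seg 3 [130°–176.6°] uniform, h=27: θ=147.5° here. β=17.5, B=46.6. 27·17.5/46.6 = 10.1395 → s = 45.1395
seg 3 [130°–176.6°] uniform, h=27: full span → s += 27 → s = 62.0000
seg 4 [176.6°–212.3°] cycloidal, h=20: θ=189.3° here. β=12.7, B=35.7. 20·(0.3557 − sin(2π·0.3557)/(2π)) = 4.6088 → s = 66.6088
seg 4 [176.6°–212.3°] cycloidal, h=20: full span → s += 20 → s = 82.0000
seg 5 [212.3°–360°] simple-harmonic, h=-82: θ=224.1° here. β=11.8, B=147.7. -82/2·(1 − cos(π·0.0799)) = -1.2846 → s = 80.7154

θ=108.3°: 29.7895
θ=147.5°: 45.1395
θ=189.3°: 66.6088
θ=224.1°: 80.7154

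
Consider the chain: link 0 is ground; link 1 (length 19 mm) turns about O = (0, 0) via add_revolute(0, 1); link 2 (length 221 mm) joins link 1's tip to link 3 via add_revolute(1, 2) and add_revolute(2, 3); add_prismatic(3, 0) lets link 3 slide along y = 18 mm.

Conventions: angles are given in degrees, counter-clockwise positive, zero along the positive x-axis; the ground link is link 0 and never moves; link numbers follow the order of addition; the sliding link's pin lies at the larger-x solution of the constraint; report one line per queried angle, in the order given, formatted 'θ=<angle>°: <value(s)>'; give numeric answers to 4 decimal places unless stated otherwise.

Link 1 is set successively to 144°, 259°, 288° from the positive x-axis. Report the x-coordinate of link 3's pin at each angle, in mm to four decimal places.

geometry: r = 19 mm, L = 221 mm, e = 18 mm
θ=144°: crank pin P = (r cos θ, r sin θ) = (-15.371323, 11.167920)
θ=144°: h = r sin θ − e = 11.167920 − 18 = -6.832080
θ=144°: x = r cos θ + √(L² − h²) = -15.371323 + 220.894370 = 205.523047
θ=259°: crank pin P = (r cos θ, r sin θ) = (-3.625371, -18.650916)
θ=259°: h = r sin θ − e = -18.650916 − 18 = -36.650916
θ=259°: x = r cos θ + √(L² − h²) = -3.625371 + 217.939694 = 214.314323
θ=288°: crank pin P = (r cos θ, r sin θ) = (5.871323, -18.070074)
θ=288°: h = r sin θ − e = -18.070074 − 18 = -36.070074
θ=288°: x = r cos θ + √(L² − h²) = 5.871323 + 218.036579 = 223.907902

θ=144°: 205.5230
θ=259°: 214.3143
θ=288°: 223.9079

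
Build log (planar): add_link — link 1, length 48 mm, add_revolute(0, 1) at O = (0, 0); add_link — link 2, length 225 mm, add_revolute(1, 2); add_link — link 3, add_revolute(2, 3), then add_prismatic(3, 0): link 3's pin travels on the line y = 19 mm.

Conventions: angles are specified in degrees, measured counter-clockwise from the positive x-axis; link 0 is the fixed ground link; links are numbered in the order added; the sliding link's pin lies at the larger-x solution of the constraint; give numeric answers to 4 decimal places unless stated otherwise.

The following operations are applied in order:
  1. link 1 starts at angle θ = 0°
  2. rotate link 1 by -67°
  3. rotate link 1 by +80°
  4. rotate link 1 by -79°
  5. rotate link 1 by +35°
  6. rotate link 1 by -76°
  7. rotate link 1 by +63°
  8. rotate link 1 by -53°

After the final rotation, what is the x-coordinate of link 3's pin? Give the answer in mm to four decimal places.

geometry: r = 48 mm, L = 225 mm, e = 19 mm; θ starts at 0°
rotate link 1 by -67°: θ ← 0° -67° = -67°
rotate link 1 by +80°: θ ← -67° +80° = 13°
rotate link 1 by -79°: θ ← 13° -79° = -66°
rotate link 1 by +35°: θ ← -66° +35° = -31°
rotate link 1 by -76°: θ ← -31° -76° = -107°
rotate link 1 by +63°: θ ← -107° +63° = -44°
rotate link 1 by -53°: θ ← -44° -53° = -97°
crank pin P = (r cos θ, r sin θ) = (-5.849728, -47.642215)
h = r sin θ − e = -47.642215 − 19 = -66.642215
x = r cos θ + √(L² − h²) = -5.849728 + 214.904200 = 209.054471

209.0545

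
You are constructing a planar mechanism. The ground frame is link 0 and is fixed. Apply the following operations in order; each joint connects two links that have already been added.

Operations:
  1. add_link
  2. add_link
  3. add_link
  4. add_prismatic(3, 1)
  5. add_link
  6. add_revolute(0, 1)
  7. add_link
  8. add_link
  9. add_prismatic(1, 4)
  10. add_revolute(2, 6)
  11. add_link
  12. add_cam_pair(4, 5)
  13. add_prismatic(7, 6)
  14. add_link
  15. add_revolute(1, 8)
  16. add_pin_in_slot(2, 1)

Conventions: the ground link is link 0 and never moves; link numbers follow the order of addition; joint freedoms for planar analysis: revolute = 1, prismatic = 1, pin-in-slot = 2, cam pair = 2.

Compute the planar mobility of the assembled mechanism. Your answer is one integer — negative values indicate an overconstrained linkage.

link 0 = ground. State L|J1|J2 = 1|0|0
+link1  2|0|0
+link2  3|0|0
+link3  4|0|0
P(3,1) f=1→J1  4|1|0
+link4  5|1|0
R(0,1) f=1→J1  5|2|0
+link5  6|2|0
+link6  7|2|0
P(1,4) f=1→J1  7|3|0
R(2,6) f=1→J1  7|4|0
+link7  8|4|0
C(4,5) f=2→J2  8|4|1
P(7,6) f=1→J1  8|5|1
+link8  9|5|1
R(1,8) f=1→J1  9|6|1
PS(2,1) f=2→J2  9|6|2
M = 3(9−1)−2·6−2 = 24−12−2 = 10

M = 10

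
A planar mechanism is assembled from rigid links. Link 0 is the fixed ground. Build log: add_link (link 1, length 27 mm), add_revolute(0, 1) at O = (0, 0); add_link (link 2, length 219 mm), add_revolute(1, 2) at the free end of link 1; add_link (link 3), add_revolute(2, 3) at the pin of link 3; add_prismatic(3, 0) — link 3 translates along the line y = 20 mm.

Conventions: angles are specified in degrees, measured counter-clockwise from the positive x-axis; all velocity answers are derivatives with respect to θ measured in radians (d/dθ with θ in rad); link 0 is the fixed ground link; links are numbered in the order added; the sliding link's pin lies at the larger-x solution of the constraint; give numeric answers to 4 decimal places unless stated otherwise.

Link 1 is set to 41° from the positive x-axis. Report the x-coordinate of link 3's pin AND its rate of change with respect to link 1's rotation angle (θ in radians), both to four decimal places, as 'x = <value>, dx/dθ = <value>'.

geometry: r = 27 mm, L = 219 mm, e = 20 mm
crank pin P = (r cos θ, r sin θ) = (20.377159, 17.713594)
h = r sin θ − e = 17.713594 − 20 = -2.286406
x = r cos θ + √(L² − h²) = 20.377159 + 218.988064 = 239.365223
dx/dθ = −r sin θ − h·r cos θ/√(L² − h²) (θ in radians; h = -2.286406) = -17.500840

x = 239.3652, dx/dθ = -17.5008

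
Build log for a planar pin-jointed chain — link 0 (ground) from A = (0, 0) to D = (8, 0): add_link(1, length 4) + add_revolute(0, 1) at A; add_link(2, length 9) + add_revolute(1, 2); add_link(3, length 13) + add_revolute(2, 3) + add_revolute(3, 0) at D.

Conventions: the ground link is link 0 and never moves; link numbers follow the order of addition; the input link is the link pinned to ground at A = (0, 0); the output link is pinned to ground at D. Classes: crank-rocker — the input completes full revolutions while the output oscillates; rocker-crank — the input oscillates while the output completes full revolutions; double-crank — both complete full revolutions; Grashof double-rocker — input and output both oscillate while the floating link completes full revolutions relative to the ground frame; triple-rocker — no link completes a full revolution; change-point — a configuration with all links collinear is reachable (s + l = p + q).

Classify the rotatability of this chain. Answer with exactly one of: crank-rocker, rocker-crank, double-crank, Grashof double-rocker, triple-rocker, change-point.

lengths: ground=8, input=4, coupler=9, output=13
sorted: s=4 (shortest), l=13 (longest), p+q=17
s + l = 17 vs p + q = 17
s + l = p + q → change-point (collinear configuration reachable)

change-point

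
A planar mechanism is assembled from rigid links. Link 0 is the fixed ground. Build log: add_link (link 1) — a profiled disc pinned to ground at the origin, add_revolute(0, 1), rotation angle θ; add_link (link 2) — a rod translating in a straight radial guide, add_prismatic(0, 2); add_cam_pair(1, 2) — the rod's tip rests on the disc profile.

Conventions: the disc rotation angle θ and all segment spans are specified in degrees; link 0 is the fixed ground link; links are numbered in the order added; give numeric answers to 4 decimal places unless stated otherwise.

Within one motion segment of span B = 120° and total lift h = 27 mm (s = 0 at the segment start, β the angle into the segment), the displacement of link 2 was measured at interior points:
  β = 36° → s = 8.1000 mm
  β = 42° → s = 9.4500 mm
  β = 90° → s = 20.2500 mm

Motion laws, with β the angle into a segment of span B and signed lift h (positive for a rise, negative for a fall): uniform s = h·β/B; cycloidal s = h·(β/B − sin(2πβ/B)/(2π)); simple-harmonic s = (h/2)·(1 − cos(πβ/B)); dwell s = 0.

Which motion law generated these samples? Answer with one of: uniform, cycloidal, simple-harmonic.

candidates at β/B = r: uniform s = h·r (linear in β); cycloidal s = h·(r − sin(2πr)/(2π)); simple-harmonic s = (h/2)(1 − cos(πr))
β=36°: printed 8.1000 | uniform 8.1000, cycloidal 4.0131, simple-harmonic 5.5649
β=42°: printed 9.4500 | uniform 9.4500, cycloidal 5.9735, simple-harmonic 7.3711
β=90°: printed 20.2500 | uniform 20.2500, cycloidal 24.5472, simple-harmonic 23.0459
only one law matches every sample → uniform

uniform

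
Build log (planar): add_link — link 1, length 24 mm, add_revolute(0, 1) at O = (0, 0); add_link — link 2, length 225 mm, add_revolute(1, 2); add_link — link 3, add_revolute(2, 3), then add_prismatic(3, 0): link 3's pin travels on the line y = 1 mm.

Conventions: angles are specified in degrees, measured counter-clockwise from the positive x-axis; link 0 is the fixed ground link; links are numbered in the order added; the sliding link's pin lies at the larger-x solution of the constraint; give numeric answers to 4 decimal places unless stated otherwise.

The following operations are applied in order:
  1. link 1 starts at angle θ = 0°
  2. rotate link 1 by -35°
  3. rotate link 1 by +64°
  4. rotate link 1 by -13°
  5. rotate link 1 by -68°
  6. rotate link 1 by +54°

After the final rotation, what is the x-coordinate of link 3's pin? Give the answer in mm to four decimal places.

geometry: r = 24 mm, L = 225 mm, e = 1 mm; θ starts at 0°
rotate link 1 by -35°: θ ← 0° -35° = -35°
rotate link 1 by +64°: θ ← -35° +64° = 29°
rotate link 1 by -13°: θ ← 29° -13° = 16°
rotate link 1 by -68°: θ ← 16° -68° = -52°
rotate link 1 by +54°: θ ← -52° +54° = 2°
crank pin P = (r cos θ, r sin θ) = (23.985380, 0.837588)
h = r sin θ − e = 0.837588 − 1 = -0.162412
x = r cos θ + √(L² − h²) = 23.985380 + 224.999941 = 248.985321

248.9853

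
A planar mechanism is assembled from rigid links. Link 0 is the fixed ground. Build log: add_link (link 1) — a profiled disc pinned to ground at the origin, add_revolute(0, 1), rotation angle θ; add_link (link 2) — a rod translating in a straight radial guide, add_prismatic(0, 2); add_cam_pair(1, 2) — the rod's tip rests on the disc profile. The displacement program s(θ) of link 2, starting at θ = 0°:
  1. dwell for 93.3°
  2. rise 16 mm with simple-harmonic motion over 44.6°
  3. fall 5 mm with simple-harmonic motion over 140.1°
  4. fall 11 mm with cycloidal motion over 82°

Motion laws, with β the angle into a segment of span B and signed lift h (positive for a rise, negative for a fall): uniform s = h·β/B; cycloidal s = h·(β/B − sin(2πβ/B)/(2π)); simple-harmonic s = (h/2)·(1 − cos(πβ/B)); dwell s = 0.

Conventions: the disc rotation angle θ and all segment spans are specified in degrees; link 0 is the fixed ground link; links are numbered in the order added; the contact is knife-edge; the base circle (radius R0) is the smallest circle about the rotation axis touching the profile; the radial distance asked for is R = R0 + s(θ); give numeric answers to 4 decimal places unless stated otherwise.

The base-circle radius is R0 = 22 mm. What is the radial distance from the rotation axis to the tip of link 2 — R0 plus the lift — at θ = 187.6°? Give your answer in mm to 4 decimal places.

seg 1 [0°–93.3°] dwell: s stays 0.0000
seg 2 [93.3°–137.9°] simple-harmonic, h=16: full span → s += 16 → s = 16.0000
seg 3 [137.9°–278°] simple-harmonic, h=-5: θ=187.6° here. β=49.7, B=140.1. -5/2·(1 − cos(π·0.3547)) = -1.3984 → s = 14.6016
R = R0 + s = 22 + 14.6016 = 36.6016

36.6016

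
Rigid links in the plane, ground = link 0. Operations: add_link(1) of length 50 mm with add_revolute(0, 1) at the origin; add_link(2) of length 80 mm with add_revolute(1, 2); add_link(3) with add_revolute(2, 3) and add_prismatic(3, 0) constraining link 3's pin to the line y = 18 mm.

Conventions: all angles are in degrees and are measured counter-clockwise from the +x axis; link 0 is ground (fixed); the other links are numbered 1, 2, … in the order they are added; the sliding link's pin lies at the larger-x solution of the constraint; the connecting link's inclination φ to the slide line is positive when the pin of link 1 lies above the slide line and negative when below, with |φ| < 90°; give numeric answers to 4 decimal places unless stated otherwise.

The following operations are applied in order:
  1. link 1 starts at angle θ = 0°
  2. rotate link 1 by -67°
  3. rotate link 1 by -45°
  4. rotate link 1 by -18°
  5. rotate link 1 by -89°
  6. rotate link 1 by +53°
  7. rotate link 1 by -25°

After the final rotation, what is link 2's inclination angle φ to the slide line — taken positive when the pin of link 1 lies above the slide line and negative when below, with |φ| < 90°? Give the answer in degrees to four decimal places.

geometry: r = 50 mm, L = 80 mm, e = 18 mm; θ starts at 0°
rotate link 1 by -67°: θ ← 0° -67° = -67°
rotate link 1 by -45°: θ ← -67° -45° = -112°
rotate link 1 by -18°: θ ← -112° -18° = -130°
rotate link 1 by -89°: θ ← -130° -89° = -219°
rotate link 1 by +53°: θ ← -219° +53° = -166°
rotate link 1 by -25°: θ ← -166° -25° = -191°
h = r sin θ − e = 9.540450 − 18 = -8.459550
sin φ = h / L = -8.459550 / 80 = -0.10574438
φ = arcsin(-0.10574438) = -6.070055°

-6.0701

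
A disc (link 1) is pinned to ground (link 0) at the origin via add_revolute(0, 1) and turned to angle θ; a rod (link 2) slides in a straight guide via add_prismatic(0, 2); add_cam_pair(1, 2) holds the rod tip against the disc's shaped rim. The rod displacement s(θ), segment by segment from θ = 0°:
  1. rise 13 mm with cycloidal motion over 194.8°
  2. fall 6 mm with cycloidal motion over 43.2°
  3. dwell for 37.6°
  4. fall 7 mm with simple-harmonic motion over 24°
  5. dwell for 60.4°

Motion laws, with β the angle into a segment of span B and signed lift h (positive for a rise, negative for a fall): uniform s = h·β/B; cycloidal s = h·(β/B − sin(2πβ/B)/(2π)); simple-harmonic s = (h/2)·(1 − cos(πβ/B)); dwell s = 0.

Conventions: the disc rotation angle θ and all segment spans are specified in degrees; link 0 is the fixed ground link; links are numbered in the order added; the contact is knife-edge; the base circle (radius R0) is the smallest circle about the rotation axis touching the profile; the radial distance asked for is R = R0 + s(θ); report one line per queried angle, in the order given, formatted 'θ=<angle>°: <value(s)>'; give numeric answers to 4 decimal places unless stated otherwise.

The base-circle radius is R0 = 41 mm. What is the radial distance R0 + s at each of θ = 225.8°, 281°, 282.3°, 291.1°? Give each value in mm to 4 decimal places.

segment 1 (0° to 194.8°, cycloidal, h = 13) is passed completely: s = 0.0000 + (13) = 13.0000
θ = 225.8° falls in segment 2 (194.8° to 238°, cycloidal, h = -6): β = 225.8 − 194.8 = 31°, B = 43.2°; Δs = -6·(0.7176 − sin(2π·0.7176)/(2π)) = -5.2408; s = 13.0000 − 5.2408 = 7.7592
segment 2 (194.8° to 238°, cycloidal, h = -6) is passed completely: s = 13.0000 + (-6) = 7.0000
segment 3 (238° to 275.6°, dwell): s unchanged at 7.0000
θ = 281° falls in segment 4 (275.6° to 299.6°, simple-harmonic, h = -7): β = 281 − 275.6 = 5.4°, B = 24°; Δs = -7/2·(1 − cos(π·0.2250)) = -0.8386; s = 7.0000 − 0.8386 = 6.1614
θ = 282.3° falls in segment 4 (275.6° to 299.6°, simple-harmonic, h = -7): β = 282.3 − 275.6 = 6.7°, B = 24°; Δs = -7/2·(1 − cos(π·0.2792)) = -1.2620; s = 7.0000 − 1.2620 = 5.7380
θ = 291.1° falls in segment 4 (275.6° to 299.6°, simple-harmonic, h = -7): β = 291.1 − 275.6 = 15.5°, B = 24°; Δs = -7/2·(1 − cos(π·0.6458)) = -5.0480; s = 7.0000 − 5.0480 = 1.9520
θ=225.8°: R = R0 + s = 41 + 7.7592 = 48.7592
θ=281°: R = R0 + s = 41 + 6.1614 = 47.1614
θ=282.3°: R = R0 + s = 41 + 5.7380 = 46.7380
θ=291.1°: R = R0 + s = 41 + 1.9520 = 42.9520

θ=225.8°: 48.7592
θ=281°: 47.1614
θ=282.3°: 46.7380
θ=291.1°: 42.9520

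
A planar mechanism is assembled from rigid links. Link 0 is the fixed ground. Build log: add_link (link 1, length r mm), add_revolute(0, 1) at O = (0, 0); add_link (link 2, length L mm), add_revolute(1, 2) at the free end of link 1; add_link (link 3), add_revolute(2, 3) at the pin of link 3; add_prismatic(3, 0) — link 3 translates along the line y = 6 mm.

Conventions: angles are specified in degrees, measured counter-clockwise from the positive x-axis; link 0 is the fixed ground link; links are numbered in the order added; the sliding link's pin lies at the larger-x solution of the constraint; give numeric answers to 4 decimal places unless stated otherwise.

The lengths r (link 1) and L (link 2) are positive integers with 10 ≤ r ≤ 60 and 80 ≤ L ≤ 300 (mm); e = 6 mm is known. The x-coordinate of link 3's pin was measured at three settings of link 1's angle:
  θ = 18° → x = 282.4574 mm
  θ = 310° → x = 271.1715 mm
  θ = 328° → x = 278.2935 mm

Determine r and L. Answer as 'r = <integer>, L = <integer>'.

constraint per measurement: (x − r cos θ)² + (r sin θ − e)² = L²
subtracting the θ₁ and θ₂ equations cancels the r² and L² terms:
r = (x₁² − x₂²) / (2[(x₁cos θ₁ + e sin θ₁) − (x₂cos θ₂ + e sin θ₂)]) = 30.9999 → r = 31
L² = (x₁ − r cos θ₁)² + (r sin θ₁ − e)² = 64008.9855 → L = 253.0000 → L = 253
check at θ₃=328°: x = 278.2935 (printed 278.2935) ✓

r = 31, L = 253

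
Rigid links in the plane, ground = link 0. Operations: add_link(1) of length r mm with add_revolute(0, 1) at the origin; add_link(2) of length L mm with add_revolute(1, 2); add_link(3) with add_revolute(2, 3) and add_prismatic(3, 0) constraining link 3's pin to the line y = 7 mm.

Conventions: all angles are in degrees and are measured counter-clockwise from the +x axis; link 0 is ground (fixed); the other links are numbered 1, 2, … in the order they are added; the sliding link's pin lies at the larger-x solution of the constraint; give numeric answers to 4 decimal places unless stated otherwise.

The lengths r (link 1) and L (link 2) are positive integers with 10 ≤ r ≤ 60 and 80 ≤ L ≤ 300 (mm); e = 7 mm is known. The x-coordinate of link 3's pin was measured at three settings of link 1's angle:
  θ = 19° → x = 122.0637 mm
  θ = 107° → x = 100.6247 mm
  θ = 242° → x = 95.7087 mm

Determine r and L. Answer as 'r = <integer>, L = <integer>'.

constraint per measurement: (x − r cos θ)² + (r sin θ − e)² = L²
subtracting the θ₁ and θ₂ equations cancels the r² and L² terms:
r = (x₁² − x₂²) / (2[(x₁cos θ₁ + e sin θ₁) − (x₂cos θ₂ + e sin θ₂)]) = 17.0000 → r = 17
L² = (x₁ − r cos θ₁)² + (r sin θ₁ − e)² = 11236.0028 → L = 106.0000 → L = 106
check at θ₃=242°: x = 95.7087 (printed 95.7087) ✓

r = 17, L = 106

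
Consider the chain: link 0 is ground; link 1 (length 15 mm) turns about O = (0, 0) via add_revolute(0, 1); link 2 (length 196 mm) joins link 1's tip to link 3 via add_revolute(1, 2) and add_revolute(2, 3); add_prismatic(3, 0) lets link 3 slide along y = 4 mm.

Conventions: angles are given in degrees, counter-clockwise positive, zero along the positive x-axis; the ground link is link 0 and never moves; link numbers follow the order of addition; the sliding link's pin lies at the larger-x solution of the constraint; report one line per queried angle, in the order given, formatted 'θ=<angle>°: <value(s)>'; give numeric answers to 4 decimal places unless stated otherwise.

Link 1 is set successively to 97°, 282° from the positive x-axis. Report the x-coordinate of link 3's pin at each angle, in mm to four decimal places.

geometry: r = 15 mm, L = 196 mm, e = 4 mm
θ=97°: crank pin P = (r cos θ, r sin θ) = (-1.828040, 14.888192)
θ=97°: h = r sin θ − e = 14.888192 − 4 = 10.888192
θ=97°: x = r cos θ + √(L² − h²) = -1.828040 + 195.697336 = 193.869296
θ=282°: crank pin P = (r cos θ, r sin θ) = (3.118675, -14.672214)
θ=282°: h = r sin θ − e = -14.672214 − 4 = -18.672214
θ=282°: x = r cos θ + √(L² − h²) = 3.118675 + 195.108555 = 198.227231

θ=97°: 193.8693
θ=282°: 198.2272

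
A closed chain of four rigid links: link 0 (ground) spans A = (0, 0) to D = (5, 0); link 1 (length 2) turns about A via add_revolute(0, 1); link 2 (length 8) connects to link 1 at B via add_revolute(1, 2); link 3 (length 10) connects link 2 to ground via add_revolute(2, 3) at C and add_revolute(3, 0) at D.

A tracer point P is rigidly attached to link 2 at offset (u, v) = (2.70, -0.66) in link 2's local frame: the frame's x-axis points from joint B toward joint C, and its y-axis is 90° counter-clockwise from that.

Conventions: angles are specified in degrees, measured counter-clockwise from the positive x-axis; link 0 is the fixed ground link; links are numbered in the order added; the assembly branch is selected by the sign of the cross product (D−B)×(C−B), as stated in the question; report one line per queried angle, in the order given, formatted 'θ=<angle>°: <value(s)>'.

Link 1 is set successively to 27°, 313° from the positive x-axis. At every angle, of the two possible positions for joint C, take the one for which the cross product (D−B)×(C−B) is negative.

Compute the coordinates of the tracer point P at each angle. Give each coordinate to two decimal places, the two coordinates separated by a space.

A=(0,0), D=(5.00,0)
θ=27°: B = A + 2.00·(cos27°, sin27°) = (1.7820, 0.9080)
θ=27°: |BD| = 3.3436
θ=27°: circle(B,8.00) ∩ circle(D,10.00): a=-3.7116, h=7.0869
θ=27°:   candidates: C₊=(0.1344,8.7365) cross=23.696; C₋=(-3.7146,-4.9047) cross=-23.696
θ=27°:   branch - wants cross < 0 → take C=(-3.7146,-4.9047) (cross=-23.696)
θ=27°: ex = (C−B)/|BC| = (-0.6871,-0.7266); ey = (0.7266,-0.6871)
θ=27°: P = B + 2.70·ex + -0.66·ey = (-0.5526,-0.6003)
θ=313°: B = A + 2.00·(cos313°, sin313°) = (1.3640, -1.4627)
θ=313°: |BD| = 3.9192
θ=313°: circle(B,8.00) ∩ circle(D,10.00): a=-2.6332, h=7.5542
θ=313°:   candidates: C₊=(-3.8983,4.5629) cross=29.606; C₋=(1.7404,-9.4538) cross=-29.606
θ=313°:   branch - wants cross < 0 → take C=(1.7404,-9.4538) (cross=-29.606)
θ=313°: ex = (C−B)/|BC| = (0.0471,-0.9989); ey = (0.9989,0.0471)
θ=313°: P = B + 2.70·ex + -0.66·ey = (0.8318,-4.1908)

θ=27°: -0.55 -0.60
θ=313°: 0.83 -4.19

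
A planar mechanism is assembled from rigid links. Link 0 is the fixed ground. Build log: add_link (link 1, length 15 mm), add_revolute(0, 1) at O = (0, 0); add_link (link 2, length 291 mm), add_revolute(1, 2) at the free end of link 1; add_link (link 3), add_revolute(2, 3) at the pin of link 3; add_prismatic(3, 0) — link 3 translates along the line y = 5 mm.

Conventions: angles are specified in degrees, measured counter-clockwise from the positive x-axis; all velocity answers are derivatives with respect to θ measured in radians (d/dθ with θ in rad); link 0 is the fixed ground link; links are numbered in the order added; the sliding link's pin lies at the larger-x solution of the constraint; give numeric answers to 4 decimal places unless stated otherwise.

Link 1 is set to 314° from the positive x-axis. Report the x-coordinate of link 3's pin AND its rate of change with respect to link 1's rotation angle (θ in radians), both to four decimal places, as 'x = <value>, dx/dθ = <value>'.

geometry: r = 15 mm, L = 291 mm, e = 5 mm
crank pin P = (r cos θ, r sin θ) = (10.419876, -10.790097)
h = r sin θ − e = -10.790097 − 5 = -15.790097
x = r cos θ + √(L² − h²) = 10.419876 + 290.571287 = 300.991163
dx/dθ = −r sin θ − h·r cos θ/√(L² − h²) (θ in radians; h = -15.790097) = 11.356329

x = 300.9912, dx/dθ = 11.3563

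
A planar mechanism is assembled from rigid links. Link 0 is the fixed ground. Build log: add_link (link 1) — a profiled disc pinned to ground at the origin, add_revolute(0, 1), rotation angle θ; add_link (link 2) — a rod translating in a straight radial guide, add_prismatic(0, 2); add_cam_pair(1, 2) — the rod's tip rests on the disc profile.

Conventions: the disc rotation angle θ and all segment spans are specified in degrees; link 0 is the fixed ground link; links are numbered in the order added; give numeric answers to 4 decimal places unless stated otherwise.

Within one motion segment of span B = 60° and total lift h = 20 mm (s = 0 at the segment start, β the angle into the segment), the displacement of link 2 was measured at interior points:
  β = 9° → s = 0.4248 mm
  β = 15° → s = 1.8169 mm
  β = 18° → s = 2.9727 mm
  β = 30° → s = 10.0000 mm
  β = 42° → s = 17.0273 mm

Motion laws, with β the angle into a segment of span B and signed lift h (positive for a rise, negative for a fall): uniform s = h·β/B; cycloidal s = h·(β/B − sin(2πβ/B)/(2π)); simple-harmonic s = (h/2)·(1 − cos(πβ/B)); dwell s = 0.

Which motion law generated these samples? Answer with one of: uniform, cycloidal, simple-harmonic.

candidates at β/B = r: uniform s = h·r (linear in β); cycloidal s = h·(r − sin(2πr)/(2π)); simple-harmonic s = (h/2)(1 − cos(πr))
β=9°: printed 0.4248 | uniform 3.0000, cycloidal 0.4248, simple-harmonic 1.0899
β=15°: printed 1.8169 | uniform 5.0000, cycloidal 1.8169, simple-harmonic 2.9289
β=18°: printed 2.9727 | uniform 6.0000, cycloidal 2.9727, simple-harmonic 4.1221
β=30°: printed 10.0000 | uniform 10.0000, cycloidal 10.0000, simple-harmonic 10.0000
β=42°: printed 17.0273 | uniform 14.0000, cycloidal 17.0273, simple-harmonic 15.8779
only one law matches every sample → cycloidal

cycloidal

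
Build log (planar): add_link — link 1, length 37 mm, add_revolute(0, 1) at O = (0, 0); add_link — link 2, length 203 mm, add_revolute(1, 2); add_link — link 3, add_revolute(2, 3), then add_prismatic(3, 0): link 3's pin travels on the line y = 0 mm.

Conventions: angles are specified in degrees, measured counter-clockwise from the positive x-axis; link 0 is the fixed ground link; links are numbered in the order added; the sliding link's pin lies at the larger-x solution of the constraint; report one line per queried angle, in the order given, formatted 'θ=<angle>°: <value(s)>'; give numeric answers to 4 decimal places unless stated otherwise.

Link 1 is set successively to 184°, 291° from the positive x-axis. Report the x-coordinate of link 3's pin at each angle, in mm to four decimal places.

geometry: r = 37 mm, L = 203 mm, e = 0 mm
θ=184°: crank pin P = (r cos θ, r sin θ) = (-36.909870, -2.580990)
θ=184°: h = r sin θ − e = -2.580990 − 0 = -2.580990
θ=184°: x = r cos θ + √(L² − h²) = -36.909870 + 202.983592 = 166.073722
θ=291°: crank pin P = (r cos θ, r sin θ) = (13.259614, -34.542476)
θ=291°: h = r sin θ − e = -34.542476 − 0 = -34.542476
θ=291°: x = r cos θ + √(L² − h²) = 13.259614 + 200.039540 = 213.299154

θ=184°: 166.0737
θ=291°: 213.2992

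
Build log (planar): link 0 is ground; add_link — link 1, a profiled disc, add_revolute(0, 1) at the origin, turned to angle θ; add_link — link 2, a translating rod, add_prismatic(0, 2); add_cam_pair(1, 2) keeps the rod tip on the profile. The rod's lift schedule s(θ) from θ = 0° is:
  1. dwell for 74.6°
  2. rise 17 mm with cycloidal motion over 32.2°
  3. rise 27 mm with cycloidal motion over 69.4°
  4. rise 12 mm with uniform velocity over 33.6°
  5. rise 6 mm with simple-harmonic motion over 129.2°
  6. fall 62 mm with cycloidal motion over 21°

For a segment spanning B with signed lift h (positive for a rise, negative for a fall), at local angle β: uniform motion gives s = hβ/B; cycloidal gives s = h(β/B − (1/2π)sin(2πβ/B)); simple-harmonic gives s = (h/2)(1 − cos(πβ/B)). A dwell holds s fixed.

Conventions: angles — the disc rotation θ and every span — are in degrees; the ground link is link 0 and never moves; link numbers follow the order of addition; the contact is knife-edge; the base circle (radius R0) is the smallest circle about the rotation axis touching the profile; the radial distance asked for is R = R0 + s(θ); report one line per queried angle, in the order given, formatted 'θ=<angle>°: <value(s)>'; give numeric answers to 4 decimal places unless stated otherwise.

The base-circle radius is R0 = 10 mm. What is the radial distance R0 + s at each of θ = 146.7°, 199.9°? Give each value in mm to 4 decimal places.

seg 1 [0°–74.6°] dwell: s stays 0.0000
seg 2 [74.6°–106.8°] cycloidal, h=17: full span → s += 17 → s = 17.0000
seg 3 [106.8°–176.2°] cycloidal, h=27: θ=146.7° here. β=39.9, B=69.4. 27·(0.5749 − sin(2π·0.5749)/(2π)) = 17.4722 → s = 34.4722
seg 3 [106.8°–176.2°] cycloidal, h=27: full span → s += 27 → s = 44.0000
seg 4 [176.2°–209.8°] uniform, h=12: θ=199.9° here. β=23.7, B=33.6. 12·23.7/33.6 = 8.4643 → s = 52.4643
θ=146.7°: R = R0 + s = 10 + 34.4722 = 44.4722
θ=199.9°: R = R0 + s = 10 + 52.4643 = 62.4643

θ=146.7°: 44.4722
θ=199.9°: 62.4643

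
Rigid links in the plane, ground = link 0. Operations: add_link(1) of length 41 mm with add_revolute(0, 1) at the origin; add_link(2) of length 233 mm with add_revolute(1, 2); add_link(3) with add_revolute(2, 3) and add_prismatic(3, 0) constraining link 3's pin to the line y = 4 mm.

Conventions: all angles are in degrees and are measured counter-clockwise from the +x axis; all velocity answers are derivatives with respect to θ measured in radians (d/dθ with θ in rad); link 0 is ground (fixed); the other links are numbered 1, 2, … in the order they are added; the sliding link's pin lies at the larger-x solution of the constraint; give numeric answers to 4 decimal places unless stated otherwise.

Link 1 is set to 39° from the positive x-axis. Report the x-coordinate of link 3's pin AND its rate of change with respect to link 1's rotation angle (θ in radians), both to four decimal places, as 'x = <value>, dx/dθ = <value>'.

geometry: r = 41 mm, L = 233 mm, e = 4 mm
crank pin P = (r cos θ, r sin θ) = (31.862984, 25.802136)
h = r sin θ − e = 25.802136 − 4 = 21.802136
x = r cos θ + √(L² − h²) = 31.862984 + 231.977729 = 263.840714
dx/dθ = −r sin θ − h·r cos θ/√(L² − h²) (θ in radians; h = 21.802136) = -28.796739

x = 263.8407, dx/dθ = -28.7967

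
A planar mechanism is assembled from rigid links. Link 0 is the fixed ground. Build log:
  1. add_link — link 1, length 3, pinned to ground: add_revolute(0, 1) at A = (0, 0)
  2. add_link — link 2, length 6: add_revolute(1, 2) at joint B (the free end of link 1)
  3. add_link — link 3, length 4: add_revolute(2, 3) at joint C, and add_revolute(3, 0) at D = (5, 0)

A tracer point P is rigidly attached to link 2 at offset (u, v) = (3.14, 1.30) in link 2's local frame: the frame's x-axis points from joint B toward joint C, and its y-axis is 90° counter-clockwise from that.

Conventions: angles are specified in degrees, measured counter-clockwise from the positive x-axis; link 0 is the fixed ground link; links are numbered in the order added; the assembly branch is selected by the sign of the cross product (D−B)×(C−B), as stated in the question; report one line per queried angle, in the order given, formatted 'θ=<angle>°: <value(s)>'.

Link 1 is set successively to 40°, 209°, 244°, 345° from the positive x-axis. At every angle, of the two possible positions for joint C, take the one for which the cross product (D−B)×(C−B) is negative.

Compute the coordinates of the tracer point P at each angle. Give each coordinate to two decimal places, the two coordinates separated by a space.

A=(0,0), D=(5.00,0)
θ=40°: B = A + 3.00·(cos40°, sin40°) = (2.2981, 1.9284)
θ=40°: |BD| = 3.3194
θ=40°: circle(B,6.00) ∩ circle(D,4.00): a=4.6723, h=3.7643
θ=40°:   candidates: C₊=(8.2879,2.2780) cross=12.495; C₋=(3.9144,-3.8499) cross=-12.495
θ=40°:   branch - wants cross < 0 → take C=(3.9144,-3.8499) (cross=-12.495)
θ=40°: ex = (C−B)/|BC| = (0.2694,-0.9630); ey = (0.9630,0.2694)
θ=40°: P = B + 3.14·ex + 1.30·ey = (4.3959,-0.7454)
θ=209°: B = A + 3.00·(cos209°, sin209°) = (-2.6239, -1.4544)
θ=209°: |BD| = 7.7614
θ=209°: circle(B,6.00) ∩ circle(D,4.00): a=5.1691, h=3.0464
θ=209°:   candidates: C₊=(1.8828,2.5066) cross=23.644; C₋=(3.0245,-3.4782) cross=-23.644
θ=209°:   branch - wants cross < 0 → take C=(3.0245,-3.4782) (cross=-23.644)
θ=209°: ex = (C−B)/|BC| = (0.9414,-0.3373); ey = (0.3373,0.9414)
θ=209°: P = B + 3.14·ex + 1.30·ey = (0.7706,-1.2897)
θ=244°: B = A + 3.00·(cos244°, sin244°) = (-1.3151, -2.6964)
θ=244°: |BD| = 6.8667
θ=244°: circle(B,6.00) ∩ circle(D,4.00): a=4.8896, h=3.4773
θ=244°:   candidates: C₊=(1.8163,2.4216) cross=23.877; C₋=(4.5472,-3.9743) cross=-23.877
θ=244°:   branch - wants cross < 0 → take C=(4.5472,-3.9743) (cross=-23.877)
θ=244°: ex = (C−B)/|BC| = (0.9771,-0.2130); ey = (0.2130,0.9771)
θ=244°: P = B + 3.14·ex + 1.30·ey = (2.0297,-2.0950)
θ=345°: B = A + 3.00·(cos345°, sin345°) = (2.8978, -0.7765)
θ=345°: |BD| = 2.2410
θ=345°: circle(B,6.00) ∩ circle(D,4.00): a=5.5827, h=2.1984
θ=345°:   candidates: C₊=(7.3730,3.2200) cross=4.927; C₋=(8.8964,-0.9044) cross=-4.927
θ=345°:   branch - wants cross < 0 → take C=(8.8964,-0.9044) (cross=-4.927)
θ=345°: ex = (C−B)/|BC| = (0.9998,-0.0213); ey = (0.0213,0.9998)
θ=345°: P = B + 3.14·ex + 1.30·ey = (6.0648,0.4563)

θ=40°: 4.40 -0.75
θ=209°: 0.77 -1.29
θ=244°: 2.03 -2.09
θ=345°: 6.06 0.46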